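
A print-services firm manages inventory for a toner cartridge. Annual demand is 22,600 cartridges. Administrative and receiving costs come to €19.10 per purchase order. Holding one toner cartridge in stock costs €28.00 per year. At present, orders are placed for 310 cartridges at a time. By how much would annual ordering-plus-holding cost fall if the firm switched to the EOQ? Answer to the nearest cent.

Extra cost ≈ €815.85 per year

EOQ = √(2DS/H) = √(2 × 22,600 × 19.1 / 28) ≈ 175.59.
Cost at Q* = (D/Q*)S + (Q*/2)H = √(2DSH) ≈ €4,916.60.
Cost at Q = 310: (22,600/310)×19.1 + (310/2)×28 = €1,392.45 + €4,340.00 = €5,732.45.
Excess = €5,732.45 − €4,916.60 = €815.85.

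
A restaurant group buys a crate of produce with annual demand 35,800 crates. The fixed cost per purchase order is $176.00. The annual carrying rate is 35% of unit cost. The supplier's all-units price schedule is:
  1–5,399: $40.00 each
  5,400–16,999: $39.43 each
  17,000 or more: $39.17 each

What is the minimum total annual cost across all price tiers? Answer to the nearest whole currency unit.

TC* ≈ $1,445,282

Holding cost per unit per year at price C is H = 0.35·C.
Candidates are each tier's EOQ (if it falls in that tier) and each price-break quantity.
EOQ at $40.00 = 948.7 (feasible in tier 1): TC = 35,800×$40.00 + (35,800/948.7)×176 + (948.7/2)×0.35×$40.00 = $1,445,282.41.
EOQ at $39.43 = 955.6 < 5400, so use break Q=5400: TC = 35,800×$39.43 + (35,800/5400.0)×176 + (5400.0/2)×0.35×$39.43 = $1,450,022.16.
EOQ at $39.17 = 958.7 < 17000, so use break Q=17000: TC = 35,800×$39.17 + (35,800/17000.0)×176 + (17000.0/2)×0.35×$39.17 = $1,519,187.39.
Lowest total cost among the candidates is at Q = 948.7.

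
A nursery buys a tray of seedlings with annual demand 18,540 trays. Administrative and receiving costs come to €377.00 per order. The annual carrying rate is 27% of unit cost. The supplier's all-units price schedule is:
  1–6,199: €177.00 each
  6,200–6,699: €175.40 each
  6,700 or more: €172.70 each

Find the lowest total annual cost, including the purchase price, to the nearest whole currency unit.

TC* ≈ €3,307,427

Holding cost per unit per year at price C is H = 0.27·C.
For each price level, check whether its EOQ is feasible; otherwise the best quantity at that price is the breakpoint.
EOQ at €177.00 = 540.8 (feasible in tier 1): TC = 18,540×€177.00 + (18,540/540.8)×377 + (540.8/2)×0.27×€177.00 = €3,307,426.94.
EOQ at €175.40 = 543.3 < 6200, so use break Q=6200: TC = 18,540×€175.40 + (18,540/6200.0)×377 + (6200.0/2)×0.27×€175.40 = €3,399,853.15.
EOQ at €172.70 = 547.5 < 6700, so use break Q=6700: TC = 18,540×€172.70 + (18,540/6700.0)×377 + (6700.0/2)×0.27×€172.70 = €3,359,108.37.
Lowest total cost among the candidates is at Q = 540.8.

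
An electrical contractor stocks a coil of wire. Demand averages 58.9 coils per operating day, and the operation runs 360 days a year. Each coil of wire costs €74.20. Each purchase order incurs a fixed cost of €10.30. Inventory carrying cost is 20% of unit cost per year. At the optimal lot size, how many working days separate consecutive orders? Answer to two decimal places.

Annual demand D = 58.9 × 360 = 21,204.
Holding cost H = 0.20 × €74.20 = €14.8400 per unit per year.
The optimal lot size = √(2DS/H) = √(2 × 21,204 × 10.3 / 14.84) ≈ 171.56.
Cycle time = Q*/D × 360 = 171.56 / 21,204 × 360 ≈ 2.913 days.

T ≈ 2.91 days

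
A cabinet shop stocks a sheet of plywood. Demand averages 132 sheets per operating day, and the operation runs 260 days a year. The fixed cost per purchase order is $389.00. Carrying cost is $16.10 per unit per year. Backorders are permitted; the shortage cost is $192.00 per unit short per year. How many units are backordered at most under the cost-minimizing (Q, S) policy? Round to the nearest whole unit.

S* ≈ 104 sheets

Annual demand D = 132 × 260 = 34,320.
With planned backorders, Q* = √(2DS/H) · √((H+B)/B).
√(2DS/H) = √(2 × 34,320 × 389 / 16.1) = 1287.806.
√((H+B)/B) = √((16.1+192)/192) = 1.0411.
Q* ≈ 1340.713.
S* = Q* · H/(H+B) = 1340.713 × 16.1/208.1 ≈ 103.726.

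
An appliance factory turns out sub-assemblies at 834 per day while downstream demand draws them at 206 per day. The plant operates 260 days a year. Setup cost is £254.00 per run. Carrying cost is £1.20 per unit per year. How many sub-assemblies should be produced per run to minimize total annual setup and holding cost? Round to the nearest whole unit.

Annual demand D = 206 × 260 = 53,560.
Production build-up factor (1 − d/p) = 1 − 206/834 = 0.7530.
Q* = √(2DS / (H(1 − d/p))) = √(2 × 53,560 × 254 / (1.2 × 0.7530)).
= √(27,208,480 / 0.9036) ≈ 5487.376.

Q* ≈ 5,487 sub-assemblies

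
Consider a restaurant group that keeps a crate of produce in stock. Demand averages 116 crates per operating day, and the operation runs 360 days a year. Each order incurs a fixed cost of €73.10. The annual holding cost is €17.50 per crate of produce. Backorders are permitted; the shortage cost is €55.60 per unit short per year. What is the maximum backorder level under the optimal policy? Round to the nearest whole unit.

Annual demand D = 116 × 360 = 41,760.
With planned backorders, Q* = √(2DS/H) · √((H+B)/B).
√(2DS/H) = √(2 × 41,760 × 73.1 / 17.5) = 590.656.
√((H+B)/B) = √((17.5+55.6)/55.6) = 1.1466.
Q* ≈ 677.261.
S* = Q* · H/(H+B) = 677.261 × 17.5/73.1 ≈ 162.135.

S* ≈ 162 crates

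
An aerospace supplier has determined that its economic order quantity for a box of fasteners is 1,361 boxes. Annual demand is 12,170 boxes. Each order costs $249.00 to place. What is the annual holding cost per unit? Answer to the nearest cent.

Squaring Q* = √(2DS/H) gives Q*² = 2DS/H.
From Q* = √(2DS/H): H = 2DS / Q*² = 2 × 12,170 × 249 / 1,361² = 3.2719.

H ≈ $3.27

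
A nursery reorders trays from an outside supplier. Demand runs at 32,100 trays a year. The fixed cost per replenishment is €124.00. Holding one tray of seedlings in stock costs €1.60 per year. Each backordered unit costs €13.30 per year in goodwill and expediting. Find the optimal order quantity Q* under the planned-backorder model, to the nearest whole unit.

Q* ≈ 2,361 trays

With planned backorders, Q* = √(2DS/H) · √((H+B)/B).
√(2DS/H) = √(2 × 32,100 × 124 / 1.6) = 2230.583.
√((H+B)/B) = √((1.6+13.3)/13.3) = 1.0584.
Q* ≈ 2360.944.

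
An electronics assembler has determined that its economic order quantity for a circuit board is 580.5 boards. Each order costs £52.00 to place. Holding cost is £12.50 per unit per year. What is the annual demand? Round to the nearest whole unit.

The basic EOQ model gives Q* = √(2DS/H); rearrange for the unknown.
From Q* = √(2DS/H): D = Q*²H / (2S) = 580.5² × 12.5 / (2 × 52) = 40502.434.

D ≈ 40,502 boards per year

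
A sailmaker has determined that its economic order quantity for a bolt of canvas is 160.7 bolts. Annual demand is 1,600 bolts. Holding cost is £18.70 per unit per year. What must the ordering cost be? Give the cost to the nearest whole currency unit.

S ≈ £151

Squaring Q* = √(2DS/H) gives Q*² = 2DS/H.
From Q* = √(2DS/H): S = Q*²H / (2D) = 160.7² × 18.7 / (2 × 1,600) = 150.9119.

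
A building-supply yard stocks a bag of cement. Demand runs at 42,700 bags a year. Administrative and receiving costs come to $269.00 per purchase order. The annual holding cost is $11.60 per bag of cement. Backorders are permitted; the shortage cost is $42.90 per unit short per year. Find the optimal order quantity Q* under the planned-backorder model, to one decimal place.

Q* ≈ 1,586.2 bags

With planned backorders, Q* = √(2DS/H) · √((H+B)/B).
√(2DS/H) = √(2 × 42,700 × 269 / 11.6) = 1407.266.
√((H+B)/B) = √((11.6+42.9)/42.9) = 1.1271.
Q* ≈ 1586.155.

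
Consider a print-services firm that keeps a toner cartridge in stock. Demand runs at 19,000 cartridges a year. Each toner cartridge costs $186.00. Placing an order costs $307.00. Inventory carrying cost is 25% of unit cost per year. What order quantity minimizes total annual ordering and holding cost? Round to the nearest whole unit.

Holding cost H = 0.25 × $186.00 = $46.5000 per unit per year.
EOQ = √(2DS / H) = √(2 × 19,000 × 307 / 46.5).
= √(11,666,000 / 46.5) = √250,881.7204 ≈ 500.881.

Q* ≈ 501 cartridges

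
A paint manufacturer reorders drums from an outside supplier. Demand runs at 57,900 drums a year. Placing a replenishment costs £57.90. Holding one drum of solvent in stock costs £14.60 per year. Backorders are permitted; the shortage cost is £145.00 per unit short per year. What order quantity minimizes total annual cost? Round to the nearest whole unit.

Q* ≈ 711 drums

With planned backorders, Q* = √(2DS/H) · √((H+B)/B).
√(2DS/H) = √(2 × 57,900 × 57.9 / 14.6) = 677.668.
√((H+B)/B) = √((14.6+145)/145) = 1.0491.
Q* ≈ 710.967.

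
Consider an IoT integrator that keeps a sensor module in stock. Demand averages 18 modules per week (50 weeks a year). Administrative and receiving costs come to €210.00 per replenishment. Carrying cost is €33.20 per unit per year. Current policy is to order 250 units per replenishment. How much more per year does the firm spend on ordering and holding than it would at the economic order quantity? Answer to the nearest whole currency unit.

Annual demand D = 18 × 50 = 900.
EOQ = √(2DS/H) = √(2 × 900 × 210 / 33.2) ≈ 106.70.
Cost at Q* = (D/Q*)S + (Q*/2)H = √(2DSH) ≈ €3,542.54.
Cost at Q = 250: (900/250)×210 + (250/2)×33.2 = €756.00 + €4,150.00 = €4,906.00.
Excess = €4,906.00 − €3,542.54 = €1,363.46.

Extra cost ≈ €1,363 per year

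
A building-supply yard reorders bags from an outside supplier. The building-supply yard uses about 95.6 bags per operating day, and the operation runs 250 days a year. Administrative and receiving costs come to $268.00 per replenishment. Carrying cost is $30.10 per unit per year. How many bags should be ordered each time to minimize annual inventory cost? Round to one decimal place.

Annual demand D = 95.6 × 250 = 23,900.
EOQ = √(2DS / H) = √(2 × 23,900 × 268 / 30.1).
= √(12,810,400 / 30.1) = √425,594.6844 ≈ 652.376.

Q* ≈ 652.4 bags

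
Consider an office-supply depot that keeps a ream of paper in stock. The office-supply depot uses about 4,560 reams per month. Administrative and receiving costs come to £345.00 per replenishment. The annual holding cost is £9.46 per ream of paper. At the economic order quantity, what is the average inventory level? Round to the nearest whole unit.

Average inventory ≈ 999 reams

Annual demand D = 4,560 × 12 = 54,720.
The optimal lot size = √(2DS/H) = √(2 × 54,720 × 345 / 9.46) ≈ 1997.80.
Average inventory = Q*/2 ≈ 1997.80 / 2 = 998.900.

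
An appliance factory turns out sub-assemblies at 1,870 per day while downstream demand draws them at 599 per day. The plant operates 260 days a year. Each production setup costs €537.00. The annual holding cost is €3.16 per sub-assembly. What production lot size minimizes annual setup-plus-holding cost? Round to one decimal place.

Annual demand D = 599 × 260 = 155,740.
Production build-up factor (1 − d/p) = 1 − 599/1,870 = 0.6797.
Q* = √(2DS / (H(1 − d/p))) = √(2 × 155,740 × 537 / (3.16 × 0.6797)).
= √(167,264,760 / 2.1478) ≈ 8824.837.

Q* ≈ 8,824.8 sub-assemblies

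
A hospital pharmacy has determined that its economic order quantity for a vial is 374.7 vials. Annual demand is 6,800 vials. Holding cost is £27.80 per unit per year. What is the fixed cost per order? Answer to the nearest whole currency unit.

S ≈ £287

The basic EOQ model gives Q* = √(2DS/H); rearrange for the unknown.
From Q* = √(2DS/H): S = Q*²H / (2D) = 374.7² × 27.8 / (2 × 6,800) = 286.9943.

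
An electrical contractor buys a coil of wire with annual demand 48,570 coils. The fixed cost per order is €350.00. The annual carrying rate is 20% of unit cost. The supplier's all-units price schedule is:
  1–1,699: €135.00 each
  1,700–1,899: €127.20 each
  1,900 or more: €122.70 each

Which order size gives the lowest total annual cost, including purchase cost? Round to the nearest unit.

Q* ≈ 1,900 coils

Holding cost per unit per year at price C is H = 0.20·C.
Candidates are each tier's EOQ (if it falls in that tier) and each price-break quantity.
EOQ at €135.00 = 1122.2 (feasible in tier 1): TC = 48,570×€135.00 + (48,570/1122.2)×350 + (1122.2/2)×0.20×€135.00 = €6,587,248.07.
EOQ at €127.20 = 1156.0 < 1700, so use break Q=1700: TC = 48,570×€127.20 + (48,570/1700.0)×350 + (1700.0/2)×0.20×€127.20 = €6,209,727.71.
EOQ at €122.70 = 1177.1 < 1900, so use break Q=1900: TC = 48,570×€122.70 + (48,570/1900.0)×350 + (1900.0/2)×0.20×€122.70 = €5,991,799.11.
Lowest total cost is €5,991,799.11 at Q = 1900.0.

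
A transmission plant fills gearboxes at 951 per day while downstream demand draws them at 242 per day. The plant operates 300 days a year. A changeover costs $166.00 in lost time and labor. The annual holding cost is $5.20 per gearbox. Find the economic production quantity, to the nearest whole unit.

Q* ≈ 2,493 gearboxes

Annual demand D = 242 × 300 = 72,600.
Production build-up factor (1 − d/p) = 1 − 242/951 = 0.7455.
Q* = √(2DS / (H(1 − d/p))) = √(2 × 72,600 × 166 / (5.2 × 0.7455)).
= √(24,103,200 / 3.8768) ≈ 2493.462.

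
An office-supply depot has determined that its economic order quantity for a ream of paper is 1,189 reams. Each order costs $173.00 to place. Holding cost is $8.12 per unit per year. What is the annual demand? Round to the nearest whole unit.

The basic EOQ model gives Q* = √(2DS/H); rearrange for the unknown.
From Q* = √(2DS/H): D = Q*²H / (2S) = 1,189² × 8.12 / (2 × 173) = 33177.499.

D ≈ 33,177 reams per year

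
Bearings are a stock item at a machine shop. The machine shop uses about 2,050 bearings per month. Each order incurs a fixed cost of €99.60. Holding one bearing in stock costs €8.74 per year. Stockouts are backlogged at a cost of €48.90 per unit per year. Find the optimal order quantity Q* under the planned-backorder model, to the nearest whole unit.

Annual demand D = 2,050 × 12 = 24,600.
With planned backorders, Q* = √(2DS/H) · √((H+B)/B).
√(2DS/H) = √(2 × 24,600 × 99.6 / 8.74) = 748.784.
√((H+B)/B) = √((8.74+48.9)/48.9) = 1.0857.
Q* ≈ 812.950.

Q* ≈ 813 bearings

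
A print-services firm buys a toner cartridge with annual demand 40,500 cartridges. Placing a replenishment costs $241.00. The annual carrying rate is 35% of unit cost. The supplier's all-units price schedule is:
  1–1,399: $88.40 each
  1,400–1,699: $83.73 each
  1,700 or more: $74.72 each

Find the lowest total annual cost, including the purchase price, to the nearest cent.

TC* ≈ $3,054,130.67

Holding cost per unit per year at price C is H = 0.35·C.
For each price level, check whether its EOQ is feasible; otherwise the best quantity at that price is the breakpoint.
EOQ at $88.40 = 794.3 (feasible in tier 1): TC = 40,500×$88.40 + (40,500/794.3)×241 + (794.3/2)×0.35×$88.40 = $3,604,776.00.
EOQ at $83.73 = 816.2 < 1400, so use break Q=1400: TC = 40,500×$83.73 + (40,500/1400.0)×241 + (1400.0/2)×0.35×$83.73 = $3,418,550.64.
EOQ at $74.72 = 864.0 < 1700, so use break Q=1700: TC = 40,500×$74.72 + (40,500/1700.0)×241 + (1700.0/2)×0.35×$74.72 = $3,054,130.67.
Lowest total cost among the candidates is at Q = 1700.0.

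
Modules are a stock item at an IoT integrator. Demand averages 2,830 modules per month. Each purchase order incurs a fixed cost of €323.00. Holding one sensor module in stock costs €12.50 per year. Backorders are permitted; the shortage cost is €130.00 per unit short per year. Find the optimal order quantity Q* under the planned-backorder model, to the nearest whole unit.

Annual demand D = 2,830 × 12 = 33,960.
With planned backorders, Q* = √(2DS/H) · √((H+B)/B).
√(2DS/H) = √(2 × 33,960 × 323 / 12.5) = 1324.784.
√((H+B)/B) = √((12.5+130)/130) = 1.0470.
Q* ≈ 1387.014.

Q* ≈ 1,387 modules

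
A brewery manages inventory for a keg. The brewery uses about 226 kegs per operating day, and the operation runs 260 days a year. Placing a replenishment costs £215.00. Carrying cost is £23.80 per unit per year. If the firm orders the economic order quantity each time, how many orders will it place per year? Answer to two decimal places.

N ≈ 57.03 orders per year

Annual demand D = 226 × 260 = 58,760.
Q* = √(2DS/H) = √(2 × 58,760 × 215 / 23.8) ≈ 1030.35.
Orders per year = D / Q* = 58,760 / 1030.35 ≈ 57.029.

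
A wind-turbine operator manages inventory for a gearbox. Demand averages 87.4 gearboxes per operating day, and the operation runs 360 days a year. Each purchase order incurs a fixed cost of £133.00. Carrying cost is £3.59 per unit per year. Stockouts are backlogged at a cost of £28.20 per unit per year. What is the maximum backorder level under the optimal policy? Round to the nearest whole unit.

S* ≈ 183 gearboxes

Annual demand D = 87.4 × 360 = 31,464.
With planned backorders, Q* = √(2DS/H) · √((H+B)/B).
√(2DS/H) = √(2 × 31,464 × 133 / 3.59) = 1526.865.
√((H+B)/B) = √((3.59+28.2)/28.2) = 1.0617.
Q* ≈ 1621.143.
S* = Q* · H/(H+B) = 1621.143 × 3.59/31.79 ≈ 183.073.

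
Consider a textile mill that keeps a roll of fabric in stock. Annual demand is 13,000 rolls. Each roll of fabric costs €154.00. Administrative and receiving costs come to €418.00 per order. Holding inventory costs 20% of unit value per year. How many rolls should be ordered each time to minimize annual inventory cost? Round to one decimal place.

Holding cost H = 0.20 × €154.00 = €30.8000 per unit per year.
EOQ = √(2DS / H) = √(2 × 13,000 × 418 / 30.8).
= √(10,868,000 / 30.8) = √352,857.1429 ≈ 594.018.

Q* ≈ 594.0 rolls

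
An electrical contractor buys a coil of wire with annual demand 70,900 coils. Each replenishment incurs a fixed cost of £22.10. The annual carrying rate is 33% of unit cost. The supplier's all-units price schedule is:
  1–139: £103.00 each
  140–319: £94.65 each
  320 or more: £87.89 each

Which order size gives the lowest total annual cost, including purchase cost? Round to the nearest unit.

Holding cost per unit per year at price C is H = 0.33·C.
For each price level, check whether its EOQ is feasible; otherwise the best quantity at that price is the breakpoint.
Tier 1 (£103.00): EOQ = 303.6 exceeds tier's upper bound 139, so this tier is dominated.
EOQ at £94.65 = 316.8 (feasible in tier 2): TC = 70,900×£94.65 + (70,900/316.8)×22.1 + (316.8/2)×0.33×£94.65 = £6,720,578.54.
EOQ at £87.89 = 328.7 (feasible in tier 3): TC = 70,900×£87.89 + (70,900/328.7)×22.1 + (328.7/2)×0.33×£87.89 = £6,240,934.69.
Lowest total cost is £6,240,934.69 at Q = 328.7.

Q* ≈ 329 coils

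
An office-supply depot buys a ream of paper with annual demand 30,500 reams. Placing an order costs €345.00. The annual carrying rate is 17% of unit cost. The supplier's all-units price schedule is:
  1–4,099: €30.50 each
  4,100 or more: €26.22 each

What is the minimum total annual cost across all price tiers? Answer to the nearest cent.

Holding cost per unit per year at price C is H = 0.17·C.
Candidates are each tier's EOQ (if it falls in that tier) and each price-break quantity.
EOQ at €30.50 = 2014.7 (feasible in tier 1): TC = 30,500×€30.50 + (30,500/2014.7)×345 + (2014.7/2)×0.17×€30.50 = €940,695.97.
EOQ at €26.22 = 2172.9 < 4100, so use break Q=4100: TC = 30,500×€26.22 + (30,500/4100.0)×345 + (4100.0/2)×0.17×€26.22 = €811,414.13.
Lowest total cost among the candidates is at Q = 4100.0.

TC* ≈ €811,414.13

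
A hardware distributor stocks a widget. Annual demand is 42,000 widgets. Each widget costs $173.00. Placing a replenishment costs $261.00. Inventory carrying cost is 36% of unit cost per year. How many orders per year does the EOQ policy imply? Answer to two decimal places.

N ≈ 70.79 orders per year

Holding cost H = 0.36 × $173.00 = $62.2800 per unit per year.
The optimal lot size = √(2DS/H) = √(2 × 42,000 × 261 / 62.28) ≈ 593.32.
Orders per year = D / Q* = 42,000 / 593.32 ≈ 70.789.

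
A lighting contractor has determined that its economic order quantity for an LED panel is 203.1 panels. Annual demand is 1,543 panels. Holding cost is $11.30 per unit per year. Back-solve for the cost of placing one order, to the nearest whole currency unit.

Invert the EOQ relation Q*² = 2DS/H.
From Q* = √(2DS/H): S = Q*²H / (2D) = 203.1² × 11.3 / (2 × 1,543) = 151.0436.

S ≈ $151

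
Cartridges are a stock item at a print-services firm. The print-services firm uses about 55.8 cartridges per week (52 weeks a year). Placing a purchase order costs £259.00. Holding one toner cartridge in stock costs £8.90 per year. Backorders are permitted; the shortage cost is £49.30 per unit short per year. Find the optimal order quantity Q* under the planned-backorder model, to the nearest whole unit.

Q* ≈ 447 cartridges

Annual demand D = 55.8 × 52 = 2,901.6.
With planned backorders, Q* = √(2DS/H) · √((H+B)/B).
√(2DS/H) = √(2 × 2,901.6 × 259 / 8.9) = 410.950.
√((H+B)/B) = √((8.9+49.3)/49.3) = 1.0865.
Q* ≈ 446.505.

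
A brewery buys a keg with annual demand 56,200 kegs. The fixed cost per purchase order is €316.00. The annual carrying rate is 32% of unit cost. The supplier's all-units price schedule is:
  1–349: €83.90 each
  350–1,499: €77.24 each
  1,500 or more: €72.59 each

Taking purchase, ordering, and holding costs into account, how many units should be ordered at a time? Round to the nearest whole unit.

Holding cost per unit per year at price C is H = 0.32·C.
Evaluate total cost at each tier's feasible EOQ or, if the EOQ is below the tier, at the tier's minimum quantity.
Tier 1 (€83.90): EOQ = 1150.2 exceeds tier's upper bound 349, so this tier is dominated.
EOQ at €77.24 = 1198.8 (feasible in tier 2): TC = 56,200×€77.24 + (56,200/1198.8)×316 + (1198.8/2)×0.32×€77.24 = €4,370,517.40.
EOQ at €72.59 = 1236.6 < 1500, so use break Q=1500: TC = 56,200×€72.59 + (56,200/1500.0)×316 + (1500.0/2)×0.32×€72.59 = €4,108,819.07.
Lowest total cost is €4,108,819.07 at Q = 1500.0.

Q* ≈ 1,500 kegs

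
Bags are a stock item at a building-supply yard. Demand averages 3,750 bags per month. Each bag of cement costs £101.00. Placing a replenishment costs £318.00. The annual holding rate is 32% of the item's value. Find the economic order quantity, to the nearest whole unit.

Annual demand D = 3,750 × 12 = 45,000.
Holding cost H = 0.32 × £101.00 = £32.3200 per unit per year.
EOQ = √(2DS / H) = √(2 × 45,000 × 318 / 32.32).
= √(28,620,000 / 32.32) = √885,519.802 ≈ 941.021.

Q* ≈ 941 bags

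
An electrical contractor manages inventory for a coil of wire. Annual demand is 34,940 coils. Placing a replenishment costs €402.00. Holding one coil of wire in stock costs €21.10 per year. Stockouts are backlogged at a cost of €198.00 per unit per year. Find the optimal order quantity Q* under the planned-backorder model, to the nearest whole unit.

With planned backorders, Q* = √(2DS/H) · √((H+B)/B).
√(2DS/H) = √(2 × 34,940 × 402 / 21.1) = 1153.847.
√((H+B)/B) = √((21.1+198)/198) = 1.0519.
Q* ≈ 1213.771.

Q* ≈ 1,214 coils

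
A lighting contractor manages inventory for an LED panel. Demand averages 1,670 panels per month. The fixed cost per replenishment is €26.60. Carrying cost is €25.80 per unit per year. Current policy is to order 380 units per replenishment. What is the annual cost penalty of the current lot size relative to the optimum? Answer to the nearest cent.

Extra cost ≈ €1,060.17 per year

Annual demand D = 1,670 × 12 = 20,040.
EOQ = √(2DS/H) = √(2 × 20,040 × 26.6 / 25.8) ≈ 203.28.
Cost at Q* = (D/Q*)S + (Q*/2)H = √(2DSH) ≈ €5,244.63.
Cost at Q = 380: (20,040/380)×26.6 + (380/2)×25.8 = €1,402.80 + €4,902.00 = €6,304.80.
Excess = €6,304.80 − €5,244.63 = €1,060.17.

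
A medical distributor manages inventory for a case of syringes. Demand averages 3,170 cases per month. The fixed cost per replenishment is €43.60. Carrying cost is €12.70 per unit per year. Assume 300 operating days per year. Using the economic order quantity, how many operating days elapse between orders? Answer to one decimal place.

T ≈ 4.0 days

Annual demand D = 3,170 × 12 = 38,040.
The optimal lot size = √(2DS/H) = √(2 × 38,040 × 43.6 / 12.7) ≈ 511.07.
Cycle time = Q*/D × 300 = 511.07 / 38,040 × 300 ≈ 4.030 days.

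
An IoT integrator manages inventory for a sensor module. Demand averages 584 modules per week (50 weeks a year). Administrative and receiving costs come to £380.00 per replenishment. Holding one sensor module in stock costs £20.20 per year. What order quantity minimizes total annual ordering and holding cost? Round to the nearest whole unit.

Q* ≈ 1,048 modules

Annual demand D = 584 × 50 = 29,200.
EOQ = √(2DS / H) = √(2 × 29,200 × 380 / 20.2).
= √(22,192,000 / 20.2) = √1,098,613.8614 ≈ 1048.148.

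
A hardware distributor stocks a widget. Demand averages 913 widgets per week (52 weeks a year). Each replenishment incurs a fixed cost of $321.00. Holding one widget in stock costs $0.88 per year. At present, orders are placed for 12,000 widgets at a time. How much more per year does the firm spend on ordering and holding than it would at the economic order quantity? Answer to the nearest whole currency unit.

Extra cost ≈ $1,371 per year

Annual demand D = 913 × 52 = 47,476.
EOQ = √(2DS/H) = √(2 × 47,476 × 321 / 0.88) ≈ 5885.23.
Cost at Q* = (D/Q*)S + (Q*/2)H = √(2DSH) ≈ $5,179.00.
Cost at Q = 12,000: (47,476/12,000)×321 + (12,000/2)×0.88 = $1,269.98 + $5,280.00 = $6,549.98.
Excess = $6,549.98 − $5,179.00 = $1,370.98.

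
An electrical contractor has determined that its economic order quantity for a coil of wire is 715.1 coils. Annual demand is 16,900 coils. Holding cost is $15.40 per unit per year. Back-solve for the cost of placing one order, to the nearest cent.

S ≈ $232.99

Squaring Q* = √(2DS/H) gives Q*² = 2DS/H.
From Q* = √(2DS/H): S = Q*²H / (2D) = 715.1² × 15.4 / (2 × 16,900) = 232.9902.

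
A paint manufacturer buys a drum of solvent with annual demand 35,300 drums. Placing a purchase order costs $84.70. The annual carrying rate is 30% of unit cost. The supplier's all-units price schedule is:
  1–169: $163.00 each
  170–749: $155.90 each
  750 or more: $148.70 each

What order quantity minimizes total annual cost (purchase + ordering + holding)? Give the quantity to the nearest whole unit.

Holding cost per unit per year at price C is H = 0.30·C.
For each price level, check whether its EOQ is feasible; otherwise the best quantity at that price is the breakpoint.
Tier 1 ($163.00): EOQ = 349.7 exceeds tier's upper bound 169, so this tier is dominated.
EOQ at $155.90 = 357.6 (feasible in tier 2): TC = 35,300×$155.90 + (35,300/357.6)×84.7 + (357.6/2)×0.30×$155.90 = $5,519,993.52.
EOQ at $148.70 = 366.1 < 750, so use break Q=750: TC = 35,300×$148.70 + (35,300/750.0)×84.7 + (750.0/2)×0.30×$148.70 = $5,269,825.30.
Lowest total cost is $5,269,825.30 at Q = 750.0.

Q* ≈ 750 drums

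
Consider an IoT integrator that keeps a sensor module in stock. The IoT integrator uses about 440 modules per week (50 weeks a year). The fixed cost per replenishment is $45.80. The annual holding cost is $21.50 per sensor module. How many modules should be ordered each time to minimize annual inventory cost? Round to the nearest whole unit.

Q* ≈ 306 modules

Annual demand D = 440 × 50 = 22,000.
EOQ = √(2DS / H) = √(2 × 22,000 × 45.8 / 21.5).
= √(2,015,200 / 21.5) = √93,730.2326 ≈ 306.154.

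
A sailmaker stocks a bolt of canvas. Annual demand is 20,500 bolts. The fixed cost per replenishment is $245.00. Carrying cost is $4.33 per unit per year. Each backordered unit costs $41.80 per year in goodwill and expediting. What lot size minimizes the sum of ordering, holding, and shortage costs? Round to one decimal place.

Q* ≈ 1,600.1 bolts

With planned backorders, Q* = √(2DS/H) · √((H+B)/B).
√(2DS/H) = √(2 × 20,500 × 245 / 4.33) = 1523.109.
√((H+B)/B) = √((4.33+41.8)/41.8) = 1.0505.
Q* ≈ 1600.054.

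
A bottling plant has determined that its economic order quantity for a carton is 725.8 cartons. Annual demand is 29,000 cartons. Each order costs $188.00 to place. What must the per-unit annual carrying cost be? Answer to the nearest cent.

Squaring Q* = √(2DS/H) gives Q*² = 2DS/H.
From Q* = √(2DS/H): H = 2DS / Q*² = 2 × 29,000 × 188 / 725.8² = 20.6991.

H ≈ $20.70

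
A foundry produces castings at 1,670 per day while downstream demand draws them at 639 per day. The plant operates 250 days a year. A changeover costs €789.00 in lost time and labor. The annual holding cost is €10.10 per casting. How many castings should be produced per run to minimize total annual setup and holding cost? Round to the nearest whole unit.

Q* ≈ 6,358 castings

Annual demand D = 639 × 250 = 159,750.
Production build-up factor (1 − d/p) = 1 − 639/1,670 = 0.6174.
Q* = √(2DS / (H(1 − d/p))) = √(2 × 159,750 × 789 / (10.1 × 0.6174)).
= √(252,085,500 / 6.2354) ≈ 6358.317.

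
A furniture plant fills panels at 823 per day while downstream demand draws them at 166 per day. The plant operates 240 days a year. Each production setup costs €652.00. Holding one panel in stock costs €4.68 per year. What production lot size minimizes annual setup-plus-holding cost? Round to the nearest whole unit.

Q* ≈ 3,729 panels

Annual demand D = 166 × 240 = 39,840.
Production build-up factor (1 − d/p) = 1 − 166/823 = 0.7983.
Q* = √(2DS / (H(1 − d/p))) = √(2 × 39,840 × 652 / (4.68 × 0.7983)).
= √(51,951,360 / 3.736) ≈ 3729.003.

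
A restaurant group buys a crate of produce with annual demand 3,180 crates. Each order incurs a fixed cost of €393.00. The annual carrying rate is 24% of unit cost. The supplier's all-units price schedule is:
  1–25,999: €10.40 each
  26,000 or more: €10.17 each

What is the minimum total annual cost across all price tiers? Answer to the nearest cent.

Holding cost per unit per year at price C is H = 0.24·C.
Evaluate total cost at each tier's feasible EOQ or, if the EOQ is below the tier, at the tier's minimum quantity.
EOQ at €10.40 = 1000.7 (feasible in tier 1): TC = 3,180×€10.40 + (3,180/1000.7)×393 + (1000.7/2)×0.24×€10.40 = €35,569.74.
EOQ at €10.17 = 1011.9 < 26000, so use break Q=26000: TC = 3,180×€10.17 + (3,180/26000.0)×393 + (26000.0/2)×0.24×€10.17 = €64,119.07.
Lowest total cost among the candidates is at Q = 1000.7.

TC* ≈ €35,569.74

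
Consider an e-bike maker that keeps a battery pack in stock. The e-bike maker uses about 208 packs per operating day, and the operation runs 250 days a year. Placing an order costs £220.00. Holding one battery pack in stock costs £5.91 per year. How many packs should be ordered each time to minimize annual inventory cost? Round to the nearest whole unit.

Annual demand D = 208 × 250 = 52,000.
EOQ = √(2DS / H) = √(2 × 52,000 × 220 / 5.91).
= √(22,880,000 / 5.91) = √3,871,404.3993 ≈ 1967.588.

Q* ≈ 1,968 packs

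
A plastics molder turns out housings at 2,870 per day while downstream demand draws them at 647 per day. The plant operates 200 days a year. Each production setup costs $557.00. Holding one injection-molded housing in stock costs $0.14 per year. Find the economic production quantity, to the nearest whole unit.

Q* ≈ 36,460 housings

Annual demand D = 647 × 200 = 129,400.
Production build-up factor (1 − d/p) = 1 − 647/2,870 = 0.7746.
Q* = √(2DS / (H(1 − d/p))) = √(2 × 129,400 × 557 / (0.14 × 0.7746)).
= √(144,151,600 / 0.1084) ≈ 36460.023.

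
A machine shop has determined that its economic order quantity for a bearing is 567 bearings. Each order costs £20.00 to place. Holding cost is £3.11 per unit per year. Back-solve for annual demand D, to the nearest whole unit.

D ≈ 24,996 bearings per year

Squaring Q* = √(2DS/H) gives Q*² = 2DS/H.
From Q* = √(2DS/H): D = Q*²H / (2S) = 567² × 3.11 / (2 × 20) = 24995.770.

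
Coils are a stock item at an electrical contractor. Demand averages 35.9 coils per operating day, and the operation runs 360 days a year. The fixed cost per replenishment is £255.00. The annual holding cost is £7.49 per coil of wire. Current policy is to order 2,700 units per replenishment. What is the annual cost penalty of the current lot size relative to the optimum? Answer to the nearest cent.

Annual demand D = 35.9 × 360 = 12,924.
EOQ = √(2DS/H) = √(2 × 12,924 × 255 / 7.49) ≈ 938.09.
Cost at Q* = (D/Q*)S + (Q*/2)H = √(2DSH) ≈ £7,026.26.
Cost at Q = 2,700: (12,924/2,700)×255 + (2,700/2)×7.49 = £1,220.60 + £10,111.50 = £11,332.10.
Excess = £11,332.10 − £7,026.26 = £4,305.84.

Extra cost ≈ £4,305.84 per year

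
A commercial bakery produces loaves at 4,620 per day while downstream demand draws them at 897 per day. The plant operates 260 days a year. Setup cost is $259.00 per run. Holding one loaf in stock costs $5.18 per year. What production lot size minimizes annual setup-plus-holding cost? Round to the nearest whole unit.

Annual demand D = 897 × 260 = 233,220.
Production build-up factor (1 − d/p) = 1 − 897/4,620 = 0.8058.
Q* = √(2DS / (H(1 − d/p))) = √(2 × 233,220 × 259 / (5.18 × 0.8058)).
= √(120,807,960 / 4.1743) ≈ 5379.691.

Q* ≈ 5,380 loaves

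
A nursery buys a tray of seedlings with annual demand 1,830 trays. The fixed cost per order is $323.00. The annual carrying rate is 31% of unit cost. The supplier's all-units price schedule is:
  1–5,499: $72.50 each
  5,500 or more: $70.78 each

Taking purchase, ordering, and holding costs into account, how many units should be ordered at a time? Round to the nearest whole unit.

Holding cost per unit per year at price C is H = 0.31·C.
Candidates are each tier's EOQ (if it falls in that tier) and each price-break quantity.
EOQ at $72.50 = 229.3 (feasible in tier 1): TC = 1,830×$72.50 + (1,830/229.3)×323 + (229.3/2)×0.31×$72.50 = $137,829.56.
EOQ at $70.78 = 232.1 < 5500, so use break Q=5500: TC = 1,830×$70.78 + (1,830/5500.0)×323 + (5500.0/2)×0.31×$70.78 = $189,974.82.
Lowest total cost is $137,829.56 at Q = 229.3.

Q* ≈ 229 trays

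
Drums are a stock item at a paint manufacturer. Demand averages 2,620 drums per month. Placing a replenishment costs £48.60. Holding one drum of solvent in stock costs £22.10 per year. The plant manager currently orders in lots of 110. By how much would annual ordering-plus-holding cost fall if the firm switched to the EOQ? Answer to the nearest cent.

Annual demand D = 2,620 × 12 = 31,440.
EOQ = √(2DS/H) = √(2 × 31,440 × 48.6 / 22.1) ≈ 371.86.
Cost at Q* = (D/Q*)S + (Q*/2)H = √(2DSH) ≈ £8,218.08.
Cost at Q = 110: (31,440/110)×48.6 + (110/2)×22.1 = £13,890.76 + £1,215.50 = £15,106.26.
Excess = £15,106.26 − £8,218.08 = £6,888.18.

Extra cost ≈ £6,888.18 per year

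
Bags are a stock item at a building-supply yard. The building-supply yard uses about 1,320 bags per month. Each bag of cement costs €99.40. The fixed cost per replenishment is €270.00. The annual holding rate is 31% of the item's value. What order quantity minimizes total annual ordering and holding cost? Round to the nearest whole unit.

Q* ≈ 527 bags

Annual demand D = 1,320 × 12 = 15,840.
Holding cost H = 0.31 × €99.40 = €30.8140 per unit per year.
EOQ = √(2DS / H) = √(2 × 15,840 × 270 / 30.814).
= √(8,553,600 / 30.814) = √277,588.1093 ≈ 526.866.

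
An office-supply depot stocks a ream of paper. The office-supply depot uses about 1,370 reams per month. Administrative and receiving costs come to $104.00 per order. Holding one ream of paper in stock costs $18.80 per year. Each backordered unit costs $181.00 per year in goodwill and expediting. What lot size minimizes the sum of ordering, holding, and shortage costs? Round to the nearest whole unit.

Q* ≈ 448 reams

Annual demand D = 1,370 × 12 = 16,440.
With planned backorders, Q* = √(2DS/H) · √((H+B)/B).
√(2DS/H) = √(2 × 16,440 × 104 / 18.8) = 426.485.
√((H+B)/B) = √((18.8+181)/181) = 1.0507.
Q* ≈ 448.087.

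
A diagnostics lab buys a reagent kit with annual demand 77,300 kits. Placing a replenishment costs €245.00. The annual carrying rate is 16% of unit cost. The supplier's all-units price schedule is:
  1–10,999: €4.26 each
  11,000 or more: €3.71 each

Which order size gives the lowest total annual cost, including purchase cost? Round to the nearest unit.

Q* ≈ 11,000 kits

Holding cost per unit per year at price C is H = 0.16·C.
For each price level, check whether its EOQ is feasible; otherwise the best quantity at that price is the breakpoint.
EOQ at €4.26 = 7454.6 (feasible in tier 1): TC = 77,300×€4.26 + (77,300/7454.6)×245 + (7454.6/2)×0.16×€4.26 = €334,379.04.
EOQ at €3.71 = 7988.1 < 11000, so use break Q=11000: TC = 77,300×€3.71 + (77,300/11000.0)×245 + (11000.0/2)×0.16×€3.71 = €291,769.48.
Lowest total cost is €291,769.48 at Q = 11000.0.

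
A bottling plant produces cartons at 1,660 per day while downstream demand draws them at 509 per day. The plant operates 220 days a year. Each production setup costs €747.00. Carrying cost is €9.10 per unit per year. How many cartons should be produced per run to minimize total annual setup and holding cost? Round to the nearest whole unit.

Annual demand D = 509 × 220 = 111,980.
Production build-up factor (1 − d/p) = 1 − 509/1,660 = 0.6934.
Q* = √(2DS / (H(1 − d/p))) = √(2 × 111,980 × 747 / (9.1 × 0.6934)).
= √(167,298,120 / 6.3097) ≈ 5149.217.

Q* ≈ 5,149 cartons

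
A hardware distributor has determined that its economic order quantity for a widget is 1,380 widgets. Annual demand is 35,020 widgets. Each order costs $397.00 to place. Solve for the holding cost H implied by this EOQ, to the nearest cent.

H ≈ $14.60

Invert the EOQ relation Q*² = 2DS/H.
From Q* = √(2DS/H): H = 2DS / Q*² = 2 × 35,020 × 397 / 1,380² = 14.6009.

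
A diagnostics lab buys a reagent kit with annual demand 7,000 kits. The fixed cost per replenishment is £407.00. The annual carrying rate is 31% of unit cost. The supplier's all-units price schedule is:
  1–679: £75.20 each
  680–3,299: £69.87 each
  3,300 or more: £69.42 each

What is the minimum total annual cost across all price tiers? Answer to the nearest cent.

TC* ≈ £500,644.00

Holding cost per unit per year at price C is H = 0.31·C.
Evaluate total cost at each tier's feasible EOQ or, if the EOQ is below the tier, at the tier's minimum quantity.
EOQ at £75.20 = 494.4 (feasible in tier 1): TC = 7,000×£75.20 + (7,000/494.4)×407 + (494.4/2)×0.31×£75.20 = £537,925.27.
EOQ at £69.87 = 512.9 < 680, so use break Q=680: TC = 7,000×£69.87 + (7,000/680.0)×407 + (680.0/2)×0.31×£69.87 = £500,644.00.
EOQ at £69.42 = 514.6 < 3300, so use break Q=3300: TC = 7,000×£69.42 + (7,000/3300.0)×407 + (3300.0/2)×0.31×£69.42 = £522,311.66.
Lowest total cost among the candidates is at Q = 680.0.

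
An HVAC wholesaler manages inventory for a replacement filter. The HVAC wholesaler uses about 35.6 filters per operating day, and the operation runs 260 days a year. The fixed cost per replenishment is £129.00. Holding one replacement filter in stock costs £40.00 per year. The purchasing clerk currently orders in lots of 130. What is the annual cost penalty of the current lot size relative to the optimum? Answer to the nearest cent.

Extra cost ≈ £2,011.27 per year

Annual demand D = 35.6 × 260 = 9,256.
EOQ = √(2DS/H) = √(2 × 9,256 × 129 / 40) ≈ 244.34.
Cost at Q* = (D/Q*)S + (Q*/2)H = √(2DSH) ≈ £9,773.53.
Cost at Q = 130: (9,256/130)×129 + (130/2)×40 = £9,184.80 + £2,600.00 = £11,784.80.
Excess = £11,784.80 − £9,773.53 = £2,011.27.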